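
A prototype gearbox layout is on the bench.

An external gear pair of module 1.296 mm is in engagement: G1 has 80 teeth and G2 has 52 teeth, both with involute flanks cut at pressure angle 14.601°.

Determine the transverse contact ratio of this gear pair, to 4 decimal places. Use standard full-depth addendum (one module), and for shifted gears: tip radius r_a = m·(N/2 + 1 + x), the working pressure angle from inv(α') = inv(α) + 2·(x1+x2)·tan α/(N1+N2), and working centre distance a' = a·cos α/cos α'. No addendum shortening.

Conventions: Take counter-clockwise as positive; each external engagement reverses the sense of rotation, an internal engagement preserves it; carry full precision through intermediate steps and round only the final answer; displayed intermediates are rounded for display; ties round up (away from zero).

2.1953

topology: single-mesh involute geometry — m = 1.296, 80T/52T pair
base radii: r_b1 = 50.165815, r_b2 = 32.607780
tip radii: r_a1 = 53.136000, r_a2 = 34.992000
no profile shift: α' = α, a' = a
action lengths: √(r_a1²−r_b1²) = 17.516434, √(r_a2²−r_b2²) = 12.695383
base pitch p_b = π·m·cos α = 3.940014
CR = (17.516434 + 12.695383 − 85.536000·sin 14.60100°)/3.940014 = 2.195263
contact ratio ≈ 2.1953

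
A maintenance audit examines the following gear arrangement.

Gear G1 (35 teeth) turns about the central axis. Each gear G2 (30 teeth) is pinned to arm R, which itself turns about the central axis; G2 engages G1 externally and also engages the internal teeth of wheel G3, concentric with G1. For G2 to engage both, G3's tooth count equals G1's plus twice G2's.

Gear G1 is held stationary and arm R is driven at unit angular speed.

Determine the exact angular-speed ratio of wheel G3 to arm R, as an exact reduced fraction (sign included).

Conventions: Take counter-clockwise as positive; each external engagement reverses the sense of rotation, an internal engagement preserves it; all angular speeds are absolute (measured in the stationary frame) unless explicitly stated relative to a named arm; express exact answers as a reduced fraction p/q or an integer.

recognized (axles ride arm R): planetary set, 35/30/95 teeth
ring teeth: 35 + 2·30 = 95
35(ω_sun−ω_arm) = −95(ω_ring−ω_arm),  ω_sun = 0, ω_arm = 1
ω_ring = 1 − (35/95)(0−1) = 26/19
ω_out/ω_in = 26/19

26/19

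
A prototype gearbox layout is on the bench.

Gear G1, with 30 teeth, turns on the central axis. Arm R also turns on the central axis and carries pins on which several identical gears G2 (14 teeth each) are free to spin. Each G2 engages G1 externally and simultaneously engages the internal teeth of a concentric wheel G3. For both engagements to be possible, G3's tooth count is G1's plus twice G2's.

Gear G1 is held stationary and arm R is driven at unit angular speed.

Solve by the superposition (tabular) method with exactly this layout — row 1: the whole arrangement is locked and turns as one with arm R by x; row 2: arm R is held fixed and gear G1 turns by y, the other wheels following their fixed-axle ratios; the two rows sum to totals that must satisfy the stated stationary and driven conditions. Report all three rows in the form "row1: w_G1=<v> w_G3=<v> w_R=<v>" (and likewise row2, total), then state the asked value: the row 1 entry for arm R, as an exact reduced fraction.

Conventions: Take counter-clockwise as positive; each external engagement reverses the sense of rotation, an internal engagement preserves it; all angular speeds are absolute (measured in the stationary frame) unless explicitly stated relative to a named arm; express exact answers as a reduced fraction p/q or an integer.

recognized (axles ride arm R): planetary set, 30/14/58 teeth
row 1 (train locked, turned with arm): all members turn x
row 2: sun turns y, ring = −(30/58)·y, arm 0
boundary: total ω_sun = x + y = 0 and total ω_arm = x = 1  ⇒  y = -1, x = 1
row 2 ring = −(30/58)·(-1) = 15/29
totals (row 1 + row 2): sun 1 + (-1) = 0, ring 1 + 15/29 = 44/29, arm 1 + 0 = 1
asked cell (row1, arm) = 1

row1: w_G1=1 w_G3=1 w_R=1
row2: w_G1=-1 w_G3=15/29 w_R=0
total: w_G1=0 w_G3=44/29 w_R=1
asked value: 1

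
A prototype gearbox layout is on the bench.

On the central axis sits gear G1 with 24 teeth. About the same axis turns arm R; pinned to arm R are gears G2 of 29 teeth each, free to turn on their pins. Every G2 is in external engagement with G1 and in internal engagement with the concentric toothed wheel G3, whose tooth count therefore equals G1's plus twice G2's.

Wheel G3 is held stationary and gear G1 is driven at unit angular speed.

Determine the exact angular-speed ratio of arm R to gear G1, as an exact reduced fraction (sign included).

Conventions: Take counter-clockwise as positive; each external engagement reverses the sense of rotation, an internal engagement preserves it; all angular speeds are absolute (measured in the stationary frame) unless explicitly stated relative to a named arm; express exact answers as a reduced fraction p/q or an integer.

class = planetary set [G3 = 24+2·29 = 82; Willis about the carrier]
ring teeth: 24 + 2·29 = 82
24(ω_sun−ω_arm) = −82(ω_ring−ω_arm),  ω_ring = 0, ω_sun = 1
24(1−ω_arm) = −82(0−ω_arm)  ⇒  106·ω_arm = 24  ⇒  ω_arm = 12/53
ω_out/ω_in = 12/53

12/53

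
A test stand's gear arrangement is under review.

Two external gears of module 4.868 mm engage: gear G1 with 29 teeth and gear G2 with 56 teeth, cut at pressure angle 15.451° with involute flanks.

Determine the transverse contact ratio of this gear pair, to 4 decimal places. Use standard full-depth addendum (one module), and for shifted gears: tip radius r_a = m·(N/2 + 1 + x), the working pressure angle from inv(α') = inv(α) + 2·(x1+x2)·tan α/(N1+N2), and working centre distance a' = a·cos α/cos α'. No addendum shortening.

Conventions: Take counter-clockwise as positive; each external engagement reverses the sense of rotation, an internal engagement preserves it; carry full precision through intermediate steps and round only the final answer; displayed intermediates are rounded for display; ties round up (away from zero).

1.9793

recognized (one external pair, fixed centres): single-mesh tooth geometry, m = 4.868, N1 = 29, N2 = 56
base radii: r_b1 = 68.034926, r_b2 = 131.377789
tip radii: r_a1 = 75.454000, r_a2 = 141.172000
no profile shift: α' = α, a' = a
action lengths: √(r_a1²−r_b1²) = 32.627518, √(r_a2²−r_b2²) = 51.666335
base pitch p_b = π·m·cos α = 14.740553
CR = (32.627518 + 51.666335 − 206.890000·sin 15.45100°)/14.740553 = 1.979263
contact ratio ≈ 1.9793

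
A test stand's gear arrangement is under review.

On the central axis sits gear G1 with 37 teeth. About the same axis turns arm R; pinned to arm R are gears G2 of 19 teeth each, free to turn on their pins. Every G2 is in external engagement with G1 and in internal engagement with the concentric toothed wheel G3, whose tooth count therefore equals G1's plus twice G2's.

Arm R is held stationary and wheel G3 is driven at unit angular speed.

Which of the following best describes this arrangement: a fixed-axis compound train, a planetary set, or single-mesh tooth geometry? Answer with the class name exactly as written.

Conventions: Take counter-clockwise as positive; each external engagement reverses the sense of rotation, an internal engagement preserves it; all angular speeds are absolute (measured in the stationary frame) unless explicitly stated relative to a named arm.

planetary set

class = planetary set [G3 = 37+2·19 = 75; Willis about the carrier]
classification: planetary set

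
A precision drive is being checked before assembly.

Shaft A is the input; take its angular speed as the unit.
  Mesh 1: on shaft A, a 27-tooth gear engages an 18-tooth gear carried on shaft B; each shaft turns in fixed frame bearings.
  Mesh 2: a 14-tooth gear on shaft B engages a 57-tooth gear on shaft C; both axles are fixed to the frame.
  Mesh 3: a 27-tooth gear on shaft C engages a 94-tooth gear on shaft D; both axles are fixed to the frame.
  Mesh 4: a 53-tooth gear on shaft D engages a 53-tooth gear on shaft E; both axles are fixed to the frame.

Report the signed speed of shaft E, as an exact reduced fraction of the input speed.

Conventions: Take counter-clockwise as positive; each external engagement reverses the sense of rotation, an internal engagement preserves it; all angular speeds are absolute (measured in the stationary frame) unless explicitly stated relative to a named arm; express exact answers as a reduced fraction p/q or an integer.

189/1786

4-mesh fixed-axis compound train (all bearings frame-fixed)
mesh 1 [27T→18T]: |ω|/ω_in = 1×27/18 = 3/2, sense flips to −
mesh 2 [14T→57T]: |ω|/ω_in = (3/2)×14/57 = 7/19, sense flips to +
mesh 3 [27T→94T]: |ω|/ω_in = (7/19)×27/94 = 189/1786, sense flips to −
mesh 4 [53T→53T]: |ω|/ω_in = (189/1786)×53/53 = 189/1786, sense flips to +
signed output speed (× input speed) = 189/1786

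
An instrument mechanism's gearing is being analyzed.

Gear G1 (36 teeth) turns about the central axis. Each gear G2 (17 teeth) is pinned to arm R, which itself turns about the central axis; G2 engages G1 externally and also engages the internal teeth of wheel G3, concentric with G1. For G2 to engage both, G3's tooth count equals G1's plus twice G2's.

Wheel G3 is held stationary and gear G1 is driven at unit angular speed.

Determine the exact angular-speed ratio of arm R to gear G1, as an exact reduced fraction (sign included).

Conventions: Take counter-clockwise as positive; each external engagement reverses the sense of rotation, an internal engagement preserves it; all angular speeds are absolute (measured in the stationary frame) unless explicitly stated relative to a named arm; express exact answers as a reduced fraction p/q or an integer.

18/53

planetary set (36T centre, 17T on arm, 70T internal) — Willis relation
ring teeth: 36 + 2·17 = 70
36(ω_sun−ω_arm) = −70(ω_ring−ω_arm),  ω_ring = 0, ω_sun = 1
36(1−ω_arm) = −70(0−ω_arm)  ⇒  106·ω_arm = 36  ⇒  ω_arm = 18/53
ω_out/ω_in = 18/53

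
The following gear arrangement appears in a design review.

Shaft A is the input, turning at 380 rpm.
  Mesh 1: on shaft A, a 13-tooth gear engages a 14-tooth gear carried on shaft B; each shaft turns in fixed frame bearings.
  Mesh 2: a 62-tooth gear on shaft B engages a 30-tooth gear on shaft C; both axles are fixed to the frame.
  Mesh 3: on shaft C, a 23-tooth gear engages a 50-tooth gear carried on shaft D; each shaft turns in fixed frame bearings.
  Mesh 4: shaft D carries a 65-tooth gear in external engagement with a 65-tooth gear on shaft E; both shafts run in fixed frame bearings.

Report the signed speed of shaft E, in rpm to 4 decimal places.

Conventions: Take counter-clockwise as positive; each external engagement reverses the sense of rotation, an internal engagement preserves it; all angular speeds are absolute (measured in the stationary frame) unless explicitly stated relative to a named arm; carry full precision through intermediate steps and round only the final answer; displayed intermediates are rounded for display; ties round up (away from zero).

+335.4495 rpm

topology: fixed-axis compound train — 4 meshes, A→E
mesh 1 [13T→14T]: ω = 380.0000×13/14 = 352.8571 rpm, sense flips to −
mesh 2 [62T→30T]: ω = 352.8571×62/30 = 729.2381 rpm, sense flips to +
mesh 3 [23T→50T]: ω = 729.2381×23/50 = 335.4495 rpm, sense flips to −
mesh 4 [65T→65T]: ω = 335.4495×65/65 = 335.4495 rpm, sense flips to +
signed output speed = +335.4495 rpm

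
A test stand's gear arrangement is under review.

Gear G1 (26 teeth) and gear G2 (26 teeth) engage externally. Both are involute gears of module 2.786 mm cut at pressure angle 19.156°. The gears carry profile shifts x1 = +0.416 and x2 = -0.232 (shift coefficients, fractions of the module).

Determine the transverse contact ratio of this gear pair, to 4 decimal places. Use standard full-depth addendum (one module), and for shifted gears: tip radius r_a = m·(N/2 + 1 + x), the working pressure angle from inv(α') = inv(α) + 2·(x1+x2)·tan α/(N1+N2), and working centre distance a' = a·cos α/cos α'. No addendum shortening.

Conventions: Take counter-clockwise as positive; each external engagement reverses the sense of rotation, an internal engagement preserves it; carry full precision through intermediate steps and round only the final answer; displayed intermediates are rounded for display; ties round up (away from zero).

1.5884

recognized (one external pair, fixed centres): single-mesh tooth geometry, m = 2.786, N1 = 26, N2 = 26
base radii: r_b1 = 34.212560, r_b2 = 34.212560
tip radii: r_a1 = 40.162976, r_a2 = 38.357648
inv(α') = inv(19.156°) + 2·(+0.416-0.232)·tan α/(26+26) = 0.01549908  ⇒  α' = 20.25370°
a' = a·cos α / cos α' = 72.4360·cos 19.156°/cos 20.25370° = 72.934748
action lengths: √(r_a1²−r_b1²) = 21.037238, √(r_a2²−r_b2²) = 17.343872
base pitch p_b = π·m·cos α = 8.267841
CR = (21.037238 + 17.343872 − 72.934748·sin 20.25370°)/8.267841 = 1.588412
contact ratio ≈ 1.5884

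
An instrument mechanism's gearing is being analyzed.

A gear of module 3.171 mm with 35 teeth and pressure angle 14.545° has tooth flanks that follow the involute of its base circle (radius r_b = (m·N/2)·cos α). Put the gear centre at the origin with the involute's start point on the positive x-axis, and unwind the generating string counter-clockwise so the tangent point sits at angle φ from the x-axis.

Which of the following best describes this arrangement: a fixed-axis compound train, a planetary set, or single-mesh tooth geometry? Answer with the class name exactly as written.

single-mesh tooth geometry

recognized (one wheel, involute flank): single-mesh tooth geometry, m = 3.171, N = 35
classification: single-mesh tooth geometry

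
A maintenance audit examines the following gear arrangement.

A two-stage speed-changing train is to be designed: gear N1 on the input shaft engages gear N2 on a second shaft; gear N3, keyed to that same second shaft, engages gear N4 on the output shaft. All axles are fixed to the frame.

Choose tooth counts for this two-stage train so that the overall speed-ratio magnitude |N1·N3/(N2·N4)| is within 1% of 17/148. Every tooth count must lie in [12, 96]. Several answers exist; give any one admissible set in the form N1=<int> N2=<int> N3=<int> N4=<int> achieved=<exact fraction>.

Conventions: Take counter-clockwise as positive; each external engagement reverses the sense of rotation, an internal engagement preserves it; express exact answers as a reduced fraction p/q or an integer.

N1=12 N2=24 N3=17 N4=74 achieved=17/148

design class (target 17/148): fixed-axis compound train
target = 17/148 in lowest terms: an exact hit needs N1·N3 = k·17 and N2·N4 = k·148 for one integer k, every count in [12, 96]; additionally prefer no 1:1 stage (N1 ≠ N2, N3 ≠ N4)
k = 1…11: no 1:1-free in-range split of k·17 and k·148 into factor pairs; take k = 12
k = 12: N1·N3 = 204 = 12·17, N2·N4 = 1776 = 24·74
achieved = 12·17/(24·74) = 17/148; |achieved − target| = 0 ≤ 17/14800 ✓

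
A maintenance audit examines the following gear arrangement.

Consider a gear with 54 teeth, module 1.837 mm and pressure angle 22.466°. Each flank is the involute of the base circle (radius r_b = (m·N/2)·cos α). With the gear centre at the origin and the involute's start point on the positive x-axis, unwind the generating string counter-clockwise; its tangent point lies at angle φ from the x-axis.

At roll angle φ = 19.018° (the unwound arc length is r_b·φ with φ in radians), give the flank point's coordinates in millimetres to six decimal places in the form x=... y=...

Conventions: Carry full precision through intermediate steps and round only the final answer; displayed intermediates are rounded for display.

x=48.290565 y=0.552596

single-mesh involute tooth geometry (54T wheel at module 1.837)
pitch radius r_p = m·N/2 = 1.837·54/2 = 49.599000
base radius r_b = r_p·cos α = 49.599000·cos 22.466° = 45.834756
roll angle φ = 19.018° = 0.33192672 rad
x = r_b·(cos φ + φ·sin φ) = 48.290565
y = r_b·(sin φ − φ·cos φ) = 0.552596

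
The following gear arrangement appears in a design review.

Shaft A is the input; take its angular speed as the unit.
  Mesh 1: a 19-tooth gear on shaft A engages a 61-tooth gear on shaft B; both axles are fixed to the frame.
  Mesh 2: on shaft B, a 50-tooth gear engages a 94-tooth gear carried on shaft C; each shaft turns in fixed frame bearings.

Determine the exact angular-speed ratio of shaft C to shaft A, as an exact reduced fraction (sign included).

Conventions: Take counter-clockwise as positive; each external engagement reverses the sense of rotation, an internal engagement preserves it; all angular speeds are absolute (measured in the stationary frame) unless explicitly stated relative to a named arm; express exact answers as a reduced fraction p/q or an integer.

475/2867

class = fixed-axis compound train [2 meshes; 2 ratios multiply, 2 sense flips]
mesh 1 [19T→61T]: running ratio 19/61, sense −
mesh 2 [50T→94T]: running ratio 475/2867, sense +
ω_out/ω_in = 475/2867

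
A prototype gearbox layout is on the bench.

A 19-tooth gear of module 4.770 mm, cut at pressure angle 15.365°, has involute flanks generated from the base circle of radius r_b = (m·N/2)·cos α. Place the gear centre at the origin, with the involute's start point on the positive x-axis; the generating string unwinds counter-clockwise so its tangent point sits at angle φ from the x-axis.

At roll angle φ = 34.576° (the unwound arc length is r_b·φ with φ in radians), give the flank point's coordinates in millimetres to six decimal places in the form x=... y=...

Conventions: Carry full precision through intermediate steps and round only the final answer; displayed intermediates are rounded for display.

topology: single-mesh involute geometry — m = 4.770, N = 19
pitch radius r_p = m·N/2 = 4.770·19/2 = 45.315000
base radius r_b = r_p·cos α = 45.315000·cos 15.365° = 43.695326
roll angle φ = 34.576° = 0.60346504 rad
x = r_b·(cos φ + φ·sin φ) = 50.941755
y = r_b·(sin φ − φ·cos φ) = 3.085824

x=50.941755 y=3.085824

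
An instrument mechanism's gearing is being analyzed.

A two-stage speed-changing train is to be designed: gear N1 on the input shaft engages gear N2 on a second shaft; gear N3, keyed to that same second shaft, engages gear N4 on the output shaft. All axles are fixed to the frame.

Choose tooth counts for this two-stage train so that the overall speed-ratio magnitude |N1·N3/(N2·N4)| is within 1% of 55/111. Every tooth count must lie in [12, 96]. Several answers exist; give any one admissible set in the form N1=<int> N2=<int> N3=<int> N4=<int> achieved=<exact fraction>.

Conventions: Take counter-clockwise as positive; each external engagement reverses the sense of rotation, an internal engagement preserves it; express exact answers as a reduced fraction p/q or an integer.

2-stage fixed-axis compound train for ratio 55/111
target = 55/111 in lowest terms: an exact hit needs N1·N3 = k·55 and N2·N4 = k·111 for one integer k, every count in [12, 96]; additionally prefer no 1:1 stage (N1 ≠ N2, N3 ≠ N4)
k = 1…5: no 1:1-free in-range split of k·55 and k·111 into factor pairs; take k = 6
k = 6: N1·N3 = 330 = 15·22, N2·N4 = 666 = 18·37
achieved = 15·22/(18·37) = 55/111; |achieved − target| = 0 ≤ 11/2220 ✓

N1=15 N2=18 N3=22 N4=37 achieved=55/111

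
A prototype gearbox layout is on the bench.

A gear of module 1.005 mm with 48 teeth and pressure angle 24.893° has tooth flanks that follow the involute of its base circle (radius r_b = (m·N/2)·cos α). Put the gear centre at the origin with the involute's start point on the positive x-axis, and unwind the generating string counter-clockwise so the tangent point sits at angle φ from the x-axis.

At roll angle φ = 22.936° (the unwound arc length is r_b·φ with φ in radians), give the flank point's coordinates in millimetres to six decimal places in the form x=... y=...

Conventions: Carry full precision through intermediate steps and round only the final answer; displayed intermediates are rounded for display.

recognized (one wheel, involute flank): single-mesh tooth geometry, m = 1.005, N = 48
pitch radius r_p = m·N/2 = 1.005·48/2 = 24.120000
base radius r_b = r_p·cos α = 24.120000·cos 24.893° = 21.879142
roll angle φ = 22.936° = 0.40030872 rad
x = r_b·(cos φ + φ·sin φ) = 23.562569
y = r_b·(sin φ − φ·cos φ) = 0.460382

x=23.562569 y=0.460382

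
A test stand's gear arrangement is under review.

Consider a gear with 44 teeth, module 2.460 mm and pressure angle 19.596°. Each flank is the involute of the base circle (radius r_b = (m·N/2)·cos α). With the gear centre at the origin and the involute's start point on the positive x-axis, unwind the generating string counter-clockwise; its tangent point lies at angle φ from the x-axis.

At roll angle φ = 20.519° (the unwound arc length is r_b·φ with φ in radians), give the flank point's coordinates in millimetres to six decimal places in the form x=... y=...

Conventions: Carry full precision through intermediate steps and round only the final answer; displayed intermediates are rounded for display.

x=54.150843 y=0.770629

recognized (one wheel, involute flank): single-mesh tooth geometry, m = 2.460, N = 44
pitch radius r_p = m·N/2 = 2.460·44/2 = 54.120000
base radius r_b = r_p·cos α = 54.120000·cos 19.596° = 50.985417
roll angle φ = 20.519° = 0.35812411 rad
x = r_b·(cos φ + φ·sin φ) = 54.150843
y = r_b·(sin φ − φ·cos φ) = 0.770629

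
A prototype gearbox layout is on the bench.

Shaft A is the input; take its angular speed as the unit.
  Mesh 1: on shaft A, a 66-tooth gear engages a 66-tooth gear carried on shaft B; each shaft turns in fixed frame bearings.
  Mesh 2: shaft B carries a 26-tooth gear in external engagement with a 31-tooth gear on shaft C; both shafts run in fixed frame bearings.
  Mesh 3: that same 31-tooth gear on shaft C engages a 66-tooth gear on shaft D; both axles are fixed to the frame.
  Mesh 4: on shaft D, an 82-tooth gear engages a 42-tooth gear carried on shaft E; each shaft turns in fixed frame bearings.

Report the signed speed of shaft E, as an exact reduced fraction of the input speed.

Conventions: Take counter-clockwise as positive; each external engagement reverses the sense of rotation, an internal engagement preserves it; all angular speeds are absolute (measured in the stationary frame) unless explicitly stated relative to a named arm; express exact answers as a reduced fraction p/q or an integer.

533/693

4-mesh fixed-axis compound train (all bearings frame-fixed)
mesh 1 [66T→66T]: |ω|/ω_in = 1×66/66 = 1, sense flips to −
mesh 2 [26T→31T]: |ω|/ω_in = 1×26/31 = 26/31, sense flips to +
mesh 3 [31T→66T]: |ω|/ω_in = (26/31)×31/66 = 13/33, sense flips to −
mesh 4 [82T→42T]: |ω|/ω_in = (13/33)×82/42 = 533/693, sense flips to +
signed output speed (× input speed) = 533/693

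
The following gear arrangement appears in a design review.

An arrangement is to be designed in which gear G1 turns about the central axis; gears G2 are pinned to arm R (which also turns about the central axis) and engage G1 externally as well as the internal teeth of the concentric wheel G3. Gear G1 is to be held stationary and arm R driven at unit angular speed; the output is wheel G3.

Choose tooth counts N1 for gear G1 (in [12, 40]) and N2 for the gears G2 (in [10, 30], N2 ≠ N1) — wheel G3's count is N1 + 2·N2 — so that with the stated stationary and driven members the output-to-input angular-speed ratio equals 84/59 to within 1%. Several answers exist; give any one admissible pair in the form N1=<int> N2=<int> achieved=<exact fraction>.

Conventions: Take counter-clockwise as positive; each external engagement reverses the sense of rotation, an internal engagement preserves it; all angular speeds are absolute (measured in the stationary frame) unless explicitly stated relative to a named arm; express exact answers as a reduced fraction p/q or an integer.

N1=25 N2=17 achieved=84/59

topology: planetary set — design target 84/59, arm = carrier (Willis)
Willis with ω_sun = 0: ω_ring/ω_arm = (N1+N3)/N3; set equal to 84/59  ⇒  N3/N1 = 1/(84/59 − 1) = 59/25
N3 = N1 + 2·N2  ⇒  N2/N1 = (N3/N1 − 1)/2 = (59/25 − 1)/2 = 17/25
smallest multiple with N1 ≥ 12 and N2 ≥ 10: k = 1  ⇒  N1 = 1·25 = 25, N2 = 1·17 = 17 (N1 ≤ 40, N2 ≤ 30, N2 ≠ N1 ✓), N3 = 25 + 2·17 = 59
check: (N1+N3)/N3 with N1 = 25, N3 = 59 gives 84/59; |achieved − target| = 0 ≤ 21/1475 ✓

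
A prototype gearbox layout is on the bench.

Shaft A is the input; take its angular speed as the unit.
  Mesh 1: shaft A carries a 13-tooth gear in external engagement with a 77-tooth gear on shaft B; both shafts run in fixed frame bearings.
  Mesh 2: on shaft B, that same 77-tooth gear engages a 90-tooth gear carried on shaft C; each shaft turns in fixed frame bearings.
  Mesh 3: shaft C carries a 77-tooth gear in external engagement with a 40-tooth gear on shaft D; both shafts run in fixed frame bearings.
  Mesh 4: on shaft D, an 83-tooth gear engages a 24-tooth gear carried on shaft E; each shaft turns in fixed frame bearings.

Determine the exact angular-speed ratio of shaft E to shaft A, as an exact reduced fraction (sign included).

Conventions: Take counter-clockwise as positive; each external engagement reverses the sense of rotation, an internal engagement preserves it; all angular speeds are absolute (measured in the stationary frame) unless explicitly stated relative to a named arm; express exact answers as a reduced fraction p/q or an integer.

class = fixed-axis compound train [4 meshes; 4 ratios multiply, 4 sense flips]
mesh 1 [13T→77T]: running ratio 13/77, sense −
mesh 2 [77T→90T]: running ratio 13/90, sense +
mesh 3 [77T→40T]: running ratio 1001/3600, sense −
mesh 4 [83T→24T]: running ratio 83083/86400, sense +
ω_out/ω_in = 83083/86400

83083/86400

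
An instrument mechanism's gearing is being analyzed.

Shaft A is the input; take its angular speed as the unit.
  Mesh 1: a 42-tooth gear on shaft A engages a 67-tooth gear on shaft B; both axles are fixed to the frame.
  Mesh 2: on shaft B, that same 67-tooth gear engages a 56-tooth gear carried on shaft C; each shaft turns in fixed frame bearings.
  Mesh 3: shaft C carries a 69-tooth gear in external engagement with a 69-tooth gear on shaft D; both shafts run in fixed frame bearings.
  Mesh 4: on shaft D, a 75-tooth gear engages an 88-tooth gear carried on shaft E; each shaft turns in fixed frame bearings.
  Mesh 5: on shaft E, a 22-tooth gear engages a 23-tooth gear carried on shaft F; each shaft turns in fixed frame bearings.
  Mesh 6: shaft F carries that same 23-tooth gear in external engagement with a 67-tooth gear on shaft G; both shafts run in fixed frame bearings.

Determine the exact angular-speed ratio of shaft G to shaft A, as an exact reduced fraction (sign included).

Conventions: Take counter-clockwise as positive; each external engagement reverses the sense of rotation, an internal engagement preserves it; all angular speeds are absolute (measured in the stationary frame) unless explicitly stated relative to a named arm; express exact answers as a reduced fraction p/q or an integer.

class = fixed-axis compound train [6 meshes; 6 ratios multiply, 6 sense flips]
mesh 1 [42T→67T]: running ratio 42/67, sense −
mesh 2 [67T→56T]: running ratio 3/4, sense +
mesh 3 [69T→69T]: running ratio 3/4, sense −
mesh 4 [75T→88T]: running ratio 225/352, sense +
mesh 5 [22T→23T]: running ratio 225/368, sense −
mesh 6 [23T→67T]: running ratio 225/1072, sense +
ω_out/ω_in = 225/1072

225/1072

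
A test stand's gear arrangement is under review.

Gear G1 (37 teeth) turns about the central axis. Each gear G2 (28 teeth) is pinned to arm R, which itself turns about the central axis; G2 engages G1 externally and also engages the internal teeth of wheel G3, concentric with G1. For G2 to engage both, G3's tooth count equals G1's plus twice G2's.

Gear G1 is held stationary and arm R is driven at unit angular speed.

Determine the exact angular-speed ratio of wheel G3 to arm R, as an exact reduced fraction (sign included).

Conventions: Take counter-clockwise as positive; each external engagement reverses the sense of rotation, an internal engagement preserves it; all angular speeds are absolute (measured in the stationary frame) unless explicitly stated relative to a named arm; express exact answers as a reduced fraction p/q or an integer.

recognized (axles ride arm R): planetary set, 37/28/93 teeth
ring teeth: 37 + 2·28 = 93
37(ω_sun−ω_arm) = −93(ω_ring−ω_arm),  ω_sun = 0, ω_arm = 1
ω_ring = 1 − (37/93)(0−1) = 130/93
ω_out/ω_in = 130/93

130/93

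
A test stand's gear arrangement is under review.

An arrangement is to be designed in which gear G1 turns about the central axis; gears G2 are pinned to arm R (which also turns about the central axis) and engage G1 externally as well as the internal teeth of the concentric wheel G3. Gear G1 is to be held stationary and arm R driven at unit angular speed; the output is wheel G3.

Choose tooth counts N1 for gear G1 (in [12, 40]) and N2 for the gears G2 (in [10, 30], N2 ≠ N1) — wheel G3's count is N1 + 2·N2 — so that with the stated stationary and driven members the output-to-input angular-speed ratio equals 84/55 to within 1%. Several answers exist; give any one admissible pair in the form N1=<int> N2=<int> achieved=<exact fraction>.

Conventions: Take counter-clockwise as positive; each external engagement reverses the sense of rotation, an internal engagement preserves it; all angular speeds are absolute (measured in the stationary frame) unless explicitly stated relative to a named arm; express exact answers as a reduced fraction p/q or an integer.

N1=29 N2=13 achieved=84/55

topology: planetary set — design target 84/55, arm = carrier (Willis)
Willis with ω_sun = 0: ω_ring/ω_arm = (N1+N3)/N3; set equal to 84/55  ⇒  N3/N1 = 1/(84/55 − 1) = 55/29
N3 = N1 + 2·N2  ⇒  N2/N1 = (N3/N1 − 1)/2 = (55/29 − 1)/2 = 13/29
smallest multiple with N1 ≥ 12 and N2 ≥ 10: k = 1  ⇒  N1 = 1·29 = 29, N2 = 1·13 = 13 (N1 ≤ 40, N2 ≤ 30, N2 ≠ N1 ✓), N3 = 29 + 2·13 = 55
check: (N1+N3)/N3 with N1 = 29, N3 = 55 gives 84/55; |achieved − target| = 0 ≤ 21/1375 ✓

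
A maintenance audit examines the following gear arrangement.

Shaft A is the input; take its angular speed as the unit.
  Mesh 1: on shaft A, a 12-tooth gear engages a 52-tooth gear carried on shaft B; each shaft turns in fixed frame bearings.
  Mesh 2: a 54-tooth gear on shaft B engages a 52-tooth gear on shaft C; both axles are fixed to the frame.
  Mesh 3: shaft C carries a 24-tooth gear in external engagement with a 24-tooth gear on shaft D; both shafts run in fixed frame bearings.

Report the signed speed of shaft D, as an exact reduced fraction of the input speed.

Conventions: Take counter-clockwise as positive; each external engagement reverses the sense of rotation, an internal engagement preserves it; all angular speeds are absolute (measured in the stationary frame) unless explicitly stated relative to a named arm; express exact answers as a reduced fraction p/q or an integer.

3-mesh fixed-axis compound train (all bearings frame-fixed)
mesh 1 [12T→52T]: |ω|/ω_in = 1×12/52 = 3/13, sense flips to −
mesh 2 [54T→52T]: |ω|/ω_in = (3/13)×54/52 = 81/338, sense flips to +
mesh 3 [24T→24T]: |ω|/ω_in = (81/338)×24/24 = 81/338, sense flips to −
signed output speed (× input speed) = -81/338

-81/338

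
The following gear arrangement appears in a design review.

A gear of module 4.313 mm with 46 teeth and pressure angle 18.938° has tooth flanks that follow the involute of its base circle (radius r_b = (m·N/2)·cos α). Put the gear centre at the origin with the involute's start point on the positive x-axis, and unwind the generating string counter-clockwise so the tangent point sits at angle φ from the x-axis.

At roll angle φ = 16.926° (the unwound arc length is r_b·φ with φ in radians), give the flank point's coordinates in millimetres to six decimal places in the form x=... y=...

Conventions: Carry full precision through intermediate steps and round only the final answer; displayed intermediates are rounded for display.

x=97.834727 y=0.799315

recognized (one wheel, involute flank): single-mesh tooth geometry, m = 4.313, N = 46
pitch radius r_p = m·N/2 = 4.313·46/2 = 99.199000
base radius r_b = r_p·cos α = 99.199000·cos 18.938° = 93.829390
roll angle φ = 16.926° = 0.29541443 rad
x = r_b·(cos φ + φ·sin φ) = 97.834727
y = r_b·(sin φ − φ·cos φ) = 0.799315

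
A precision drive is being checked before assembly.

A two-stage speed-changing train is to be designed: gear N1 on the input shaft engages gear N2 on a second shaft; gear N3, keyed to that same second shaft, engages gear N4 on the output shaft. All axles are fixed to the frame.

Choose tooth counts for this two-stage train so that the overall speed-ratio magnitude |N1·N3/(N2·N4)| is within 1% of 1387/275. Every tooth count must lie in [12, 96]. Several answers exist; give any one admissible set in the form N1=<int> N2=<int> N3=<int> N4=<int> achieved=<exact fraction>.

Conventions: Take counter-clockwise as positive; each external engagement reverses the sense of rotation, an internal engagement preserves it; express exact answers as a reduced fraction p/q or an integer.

topology: fixed-axis compound train — 2 stages, target 1387/275
target = 1387/275 in lowest terms: an exact hit needs N1·N3 = k·1387 and N2·N4 = k·275 for one integer k, every count in [12, 96]; additionally prefer no 1:1 stage (N1 ≠ N2, N3 ≠ N4)
k = 1: no 1:1-free in-range split of k·1387 and k·275 into factor pairs; take k = 2
k = 2: N1·N3 = 2774 = 38·73, N2·N4 = 550 = 22·25
achieved = 38·73/(22·25) = 1387/275; |achieved − target| = 0 ≤ 1387/27500 ✓

N1=38 N2=22 N3=73 N4=25 achieved=1387/275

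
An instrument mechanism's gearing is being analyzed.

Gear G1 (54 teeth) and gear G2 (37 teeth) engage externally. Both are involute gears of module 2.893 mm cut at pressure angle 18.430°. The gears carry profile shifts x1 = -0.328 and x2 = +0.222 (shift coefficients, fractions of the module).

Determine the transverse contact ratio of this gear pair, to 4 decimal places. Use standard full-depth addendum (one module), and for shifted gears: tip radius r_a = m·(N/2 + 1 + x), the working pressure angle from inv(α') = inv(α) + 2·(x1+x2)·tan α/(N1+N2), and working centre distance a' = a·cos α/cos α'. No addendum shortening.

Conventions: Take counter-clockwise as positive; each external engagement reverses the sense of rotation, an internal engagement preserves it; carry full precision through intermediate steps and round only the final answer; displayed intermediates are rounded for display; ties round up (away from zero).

1.8193

recognized (one external pair, fixed centres): single-mesh tooth geometry, m = 2.893, N1 = 54, N2 = 37
base radii: r_b1 = 74.104734, r_b2 = 50.775466
tip radii: r_a1 = 80.055096, r_a2 = 57.055746
inv(α') = inv(18.430°) + 2·(-0.328+0.222)·tan α/(54+37) = 0.01079685  ⇒  α' = 18.01974°
a' = a·cos α / cos α' = 131.6315·cos 18.430°/cos 18.01974° = 131.321524
action lengths: √(r_a1²−r_b1²) = 30.287072, √(r_a2²−r_b2²) = 26.023263
base pitch p_b = π·m·cos α = 8.622477
CR = (30.287072 + 26.023263 − 131.321524·sin 18.01974°)/8.622477 = 1.819282
contact ratio ≈ 1.8193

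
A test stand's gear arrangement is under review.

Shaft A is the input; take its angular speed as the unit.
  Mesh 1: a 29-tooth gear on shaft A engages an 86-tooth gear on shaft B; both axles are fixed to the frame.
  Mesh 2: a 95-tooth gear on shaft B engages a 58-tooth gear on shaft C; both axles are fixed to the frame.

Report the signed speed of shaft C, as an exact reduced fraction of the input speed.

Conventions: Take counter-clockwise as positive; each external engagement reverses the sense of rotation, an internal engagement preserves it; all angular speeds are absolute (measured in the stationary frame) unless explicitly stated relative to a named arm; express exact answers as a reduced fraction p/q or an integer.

95/172

2-mesh fixed-axis compound train (all bearings frame-fixed)
mesh 1 [29T→86T]: |ω|/ω_in = 1×29/86 = 29/86, sense flips to −
mesh 2 [95T→58T]: |ω|/ω_in = (29/86)×95/58 = 95/172, sense flips to +
signed output speed (× input speed) = 95/172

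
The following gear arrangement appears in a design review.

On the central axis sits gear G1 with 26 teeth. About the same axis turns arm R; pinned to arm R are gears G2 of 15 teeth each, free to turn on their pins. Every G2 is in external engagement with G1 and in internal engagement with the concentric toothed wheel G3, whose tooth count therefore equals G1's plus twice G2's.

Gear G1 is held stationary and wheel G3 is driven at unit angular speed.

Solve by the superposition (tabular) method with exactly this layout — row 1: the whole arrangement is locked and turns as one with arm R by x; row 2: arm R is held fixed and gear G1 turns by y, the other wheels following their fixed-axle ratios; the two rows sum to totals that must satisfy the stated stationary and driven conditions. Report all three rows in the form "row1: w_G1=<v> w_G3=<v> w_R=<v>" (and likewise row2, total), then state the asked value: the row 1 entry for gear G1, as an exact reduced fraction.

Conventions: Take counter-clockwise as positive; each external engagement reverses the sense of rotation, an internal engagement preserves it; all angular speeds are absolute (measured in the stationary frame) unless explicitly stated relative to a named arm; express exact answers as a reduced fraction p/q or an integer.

row1: w_G1=28/41 w_G3=28/41 w_R=28/41
row2: w_G1=-28/41 w_G3=13/41 w_R=0
total: w_G1=0 w_G3=1 w_R=28/41
asked value: 28/41

class = planetary set [G3 = 26+2·15 = 56; Willis about the carrier]
row 1: whole set turns with the arm by x
row 2: sun turns y, ring = −(26/56)·y, arm 0
boundary: total ω_sun = x + y = 0 and total ω_ring = x − (26/56)·y = 1  ⇒  y = -28/41, x = 28/41
row 2 ring = −(26/56)·(-28/41) = 13/41
totals (row 1 + row 2): sun 28/41 + (-28/41) = 0, ring 28/41 + 13/41 = 1, arm 28/41 + 0 = 28/41
asked cell (row1, sun) = 28/41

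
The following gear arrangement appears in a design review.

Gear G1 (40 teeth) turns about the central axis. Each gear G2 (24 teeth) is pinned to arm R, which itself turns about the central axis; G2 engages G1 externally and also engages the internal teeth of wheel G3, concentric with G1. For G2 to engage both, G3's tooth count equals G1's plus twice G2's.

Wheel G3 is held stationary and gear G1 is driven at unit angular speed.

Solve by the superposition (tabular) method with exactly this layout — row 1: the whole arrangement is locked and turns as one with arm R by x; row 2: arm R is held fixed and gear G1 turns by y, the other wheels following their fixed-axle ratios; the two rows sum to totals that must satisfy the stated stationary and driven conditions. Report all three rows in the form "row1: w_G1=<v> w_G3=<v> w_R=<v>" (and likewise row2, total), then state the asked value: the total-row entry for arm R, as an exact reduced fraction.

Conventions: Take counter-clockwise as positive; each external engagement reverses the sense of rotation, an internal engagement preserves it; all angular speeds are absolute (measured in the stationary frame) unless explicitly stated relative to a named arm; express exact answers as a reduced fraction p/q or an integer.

row1: w_G1=5/16 w_G3=5/16 w_R=5/16
row2: w_G1=11/16 w_G3=-5/16 w_R=0
total: w_G1=1 w_G3=0 w_R=5/16
asked value: 5/16

recognized (axles ride arm R): planetary set, 40/24/88 teeth
row 1 — lock + rotate with arm: ω_sun = ω_ring = ω_arm = x
row 2 (arm held, sun turns y): ω_ring = −(40/88)·y, ω_arm = 0
boundary: total ω_ring = x − (40/88)·y = 0 and total ω_sun = x + y = 1  ⇒  y = 11/16, x = 5/16
row 2 ring = −(40/88)·11/16 = -5/16
totals (row 1 + row 2): sun 5/16 + 11/16 = 1, ring 5/16 + (-5/16) = 0, arm 5/16 + 0 = 5/16
asked cell (total, arm) = 5/16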